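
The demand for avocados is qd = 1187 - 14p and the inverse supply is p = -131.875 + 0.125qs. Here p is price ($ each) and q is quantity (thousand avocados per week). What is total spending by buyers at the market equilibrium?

Inverting to quantity form: qs = 1055 + 8p.
Equating demand and supply, 1187 - 14p = 1055 + 8p gives 22p = 132, so p* = 6.
From the demand curve, q* = 1187 - 14(6) = 1103.
Total spending by buyers = p* × q* = 6 × 1103 = 6618.

Total spending by buyers = 6618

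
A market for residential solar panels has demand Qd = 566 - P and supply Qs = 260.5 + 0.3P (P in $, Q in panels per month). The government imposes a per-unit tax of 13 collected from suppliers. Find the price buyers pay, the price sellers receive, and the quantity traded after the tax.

P_b = 238, P_s = 225, Q = 328

Suppliers keep P_s = P_b - 13 per unit, so supply in terms of the buyer price is Qs = 256.6 + 0.3P_b.
Market clearing requires 566 - P_b = 256.6 + 0.3P_b; hence 309.4 = 1.3P_b and P_b = 238.
Then P_s = 238 - 13 = 225 and Q = 566 - 238 = 328.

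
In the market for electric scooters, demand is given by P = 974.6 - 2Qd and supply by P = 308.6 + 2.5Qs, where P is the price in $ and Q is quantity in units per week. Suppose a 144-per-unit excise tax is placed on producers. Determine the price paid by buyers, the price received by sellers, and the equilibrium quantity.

Solving each curve for Q: Qd = 487.3 - 0.5P and Qs = -123.44 + 0.4P.
Producers keep P_s = P_b - 144 per unit, so supply in terms of the buyer price is Qs = -181.04 + 0.4P_b.
Equate demand and the shifted supply: 487.3 - 0.5P_b = -181.04 + 0.4P_b, giving 0.9P_b = 668.34, so P_b = 742.6.
So P_s = 598.6 and the quantity traded is Q = 487.3 - 0.5(742.6) = 116.

P_b = 742.6, P_s = 598.6, Q = 116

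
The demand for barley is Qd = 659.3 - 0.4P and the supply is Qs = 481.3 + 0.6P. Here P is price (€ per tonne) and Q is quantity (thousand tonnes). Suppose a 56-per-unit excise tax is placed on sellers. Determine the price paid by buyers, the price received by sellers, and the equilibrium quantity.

P_b = 211.6, P_s = 155.6, Q = 574.66

With a tax of 56 on sellers, they supply based on the net price P_s = P_b - 56, so Qs = 447.7 + 0.6P_b.
Set Qd = Qs: 659.3 - 0.4P_b = 447.7 + 0.6P_b, so 211.6 = P_b and P_b = 211.6.
Then P_s = 211.6 - 56 = 155.6 and Q = 659.3 - 0.4(211.6) = 574.66.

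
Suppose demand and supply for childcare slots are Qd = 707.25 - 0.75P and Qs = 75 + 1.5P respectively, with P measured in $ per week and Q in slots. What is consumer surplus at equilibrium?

Equating demand and supply, 707.25 - 0.75P = 75 + 1.5P gives 2.25P = 632.25, so P* = 281.
Then Q* = 707.25 - 0.75(281) = 496.5.
Demand choke price (Qd = 0): P = 707.25/0.75 = 943. Consumer surplus = ½ × (943 - 281) × 496.5 = 164341.5.

Consumer surplus = 164341.5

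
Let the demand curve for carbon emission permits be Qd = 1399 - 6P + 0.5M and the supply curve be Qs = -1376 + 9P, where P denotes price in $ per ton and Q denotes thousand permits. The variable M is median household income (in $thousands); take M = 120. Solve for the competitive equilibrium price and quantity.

With M = 120, demand is Qd = 1459 - 6P.
The market clears where 1459 - 6P = -1376 + 9P. Rearranging, 15P = 2835, hence P* = 189.
Substitute back: Q* = 1459 - 6(189) = 325.

P* = 189, Q* = 325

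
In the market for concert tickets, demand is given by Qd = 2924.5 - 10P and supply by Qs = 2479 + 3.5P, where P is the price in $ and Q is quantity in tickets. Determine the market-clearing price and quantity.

At equilibrium Qd = Qs, so 2924.5 - 10P = 2479 + 3.5P; collecting terms, 445.5 = 13.5P and P* = 33.
From the demand curve, Q* = 2924.5 - 10(33) = 2594.5.

P* = 33, Q* = 2594.5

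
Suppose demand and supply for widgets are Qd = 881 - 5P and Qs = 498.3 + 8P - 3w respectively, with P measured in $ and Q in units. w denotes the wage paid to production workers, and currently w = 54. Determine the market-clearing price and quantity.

With w = 54, supply is Qs = 336.3 + 8P.
At equilibrium Qd = Qs, so 881 - 5P = 336.3 + 8P; collecting terms, 544.7 = 13P and P* = 41.9.
Plugging P* into demand: Q* = 881 - 5(41.9) = 671.5.

P* = 41.9, Q* = 671.5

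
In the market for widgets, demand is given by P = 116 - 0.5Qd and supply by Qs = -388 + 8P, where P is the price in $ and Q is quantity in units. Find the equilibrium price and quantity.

P* = 62, Q* = 108

Solving each curve for Q: Qd = 232 - 2P.
The market clears where 232 - 2P = -388 + 8P. Rearranging, 10P = 620, hence P* = 62.
Substitute back: Q* = 232 - 2(62) = 108.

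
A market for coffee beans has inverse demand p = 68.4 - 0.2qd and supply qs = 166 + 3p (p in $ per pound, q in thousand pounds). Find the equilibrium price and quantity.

p* = 22, q* = 232

Inverting to quantity form: qd = 342 - 5p.
At equilibrium qd = qs, so 342 - 5p = 166 + 3p; collecting terms, 176 = 8p and p* = 22.
Substitute back: q* = 342 - 5(22) = 232.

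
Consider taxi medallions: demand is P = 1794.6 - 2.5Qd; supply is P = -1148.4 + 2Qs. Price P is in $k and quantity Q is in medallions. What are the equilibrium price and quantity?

P* = 159.6, Q* = 654

Rewriting in direct form: Qd = 717.84 - 0.4P and Qs = 574.2 + 0.5P.
Set Qd = Qs: 717.84 - 0.4P = 574.2 + 0.5P, so 143.64 = 0.9P and P* = 159.6.
Plugging P* into demand: Q* = 717.84 - 0.4(159.6) = 654.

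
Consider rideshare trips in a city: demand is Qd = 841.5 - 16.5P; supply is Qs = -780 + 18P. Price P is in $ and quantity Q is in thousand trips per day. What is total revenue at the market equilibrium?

At equilibrium Qd = Qs, so 841.5 - 16.5P = -780 + 18P; collecting terms, 1621.5 = 34.5P and P* = 47.
Substitute back: Q* = 841.5 - 16.5(47) = 66.
Total revenue = P* × Q* = 47 × 66 = 3102.

Total revenue = 3102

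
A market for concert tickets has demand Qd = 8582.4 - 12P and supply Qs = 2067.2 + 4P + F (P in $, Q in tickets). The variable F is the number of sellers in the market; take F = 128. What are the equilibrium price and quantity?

With F = 128, supply is Qs = 2195.2 + 4P.
At equilibrium Qd = Qs, so 8582.4 - 12P = 2195.2 + 4P; collecting terms, 6387.2 = 16P and P* = 399.2.
Plugging P* into demand: Q* = 8582.4 - 12(399.2) = 3792.

P* = 399.2, Q* = 3792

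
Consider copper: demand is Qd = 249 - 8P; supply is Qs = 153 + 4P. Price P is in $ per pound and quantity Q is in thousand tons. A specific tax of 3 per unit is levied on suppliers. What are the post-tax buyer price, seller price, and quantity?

Suppliers keep P_s = P_b - 3 per unit, so supply in terms of the buyer price is Qs = 141 + 4P_b.
Market clearing requires 249 - 8P_b = 141 + 4P_b; hence 108 = 12P_b and P_b = 9.
So P_s = 6 and the quantity traded is Q = 249 - 8(9) = 177.

P_b = 9, P_s = 6, Q = 177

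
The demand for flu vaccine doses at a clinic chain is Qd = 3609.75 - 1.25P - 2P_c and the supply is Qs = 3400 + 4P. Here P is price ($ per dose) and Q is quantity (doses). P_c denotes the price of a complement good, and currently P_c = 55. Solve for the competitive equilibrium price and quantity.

P* = 19, Q* = 3476

With P_c = 55, demand is Qd = 3499.75 - 1.25P.
Equating demand and supply, 3499.75 - 1.25P = 3400 + 4P gives 5.25P = 99.75, so P* = 19.
Substitute back: Q* = 3499.75 - 1.25(19) = 3476.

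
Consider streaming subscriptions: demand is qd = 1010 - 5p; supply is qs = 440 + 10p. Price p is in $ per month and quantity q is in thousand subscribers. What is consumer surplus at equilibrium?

Equating demand and supply, 1010 - 5p = 440 + 10p gives 15p = 570, so p* = 38.
Plugging p* into demand: q* = 1010 - 5(38) = 820.
Demand choke price (qd = 0): p = 1010/5 = 202. Consumer surplus = ½ × (202 - 38) × 820 = 67240.

Consumer surplus = 67240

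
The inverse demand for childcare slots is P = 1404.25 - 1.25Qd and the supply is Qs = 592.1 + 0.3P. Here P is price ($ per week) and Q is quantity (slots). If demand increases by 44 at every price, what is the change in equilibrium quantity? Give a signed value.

In direct form, Qd = 1123.4 - 0.8P.
Set Qd = Qs: 1123.4 - 0.8P = 592.1 + 0.3P, so 531.3 = 1.1P and P* = 483.
Substitute back: Q* = 1123.4 - 0.8(483) = 737.
After the shift, demand is Qd = 1167.4 - 0.8P.
New equilibrium: 575.3 = 1.1P, so P = 523 and Q = 749.
ΔQ = 749 - 737 = 12.

ΔQ = 12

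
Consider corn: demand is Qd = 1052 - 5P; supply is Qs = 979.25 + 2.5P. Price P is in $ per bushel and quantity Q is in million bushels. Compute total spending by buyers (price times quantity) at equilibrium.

Total spending by buyers = 9733.95

Equating demand and supply, 1052 - 5P = 979.25 + 2.5P gives 7.5P = 72.75, so P* = 9.7.
From the demand curve, Q* = 1052 - 5(9.7) = 1003.5.
Total spending by buyers = P* × Q* = 9.7 × 1003.5 = 9733.95.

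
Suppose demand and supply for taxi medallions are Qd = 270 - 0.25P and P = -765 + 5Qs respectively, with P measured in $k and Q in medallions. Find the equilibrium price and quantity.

P* = 260, Q* = 205

Inverting to quantity form: Qs = 153 + 0.2P.
Equating demand and supply, 270 - 0.25P = 153 + 0.2P gives 0.45P = 117, so P* = 260.
From the demand curve, Q* = 270 - 0.25(260) = 205.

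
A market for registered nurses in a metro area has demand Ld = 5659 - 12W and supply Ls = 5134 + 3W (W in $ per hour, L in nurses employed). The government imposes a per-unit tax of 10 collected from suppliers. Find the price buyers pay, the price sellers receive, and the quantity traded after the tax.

Suppliers keep W_s = W_b - 10 per unit, so supply in terms of the buyer price is Ls = 5104 + 3W_b.
Market clearing requires 5659 - 12W_b = 5104 + 3W_b; hence 555 = 15W_b and W_b = 37.
So W_s = 27 and the quantity traded is L = 5659 - 12(37) = 5215.

W_b = 37, W_s = 27, L = 5215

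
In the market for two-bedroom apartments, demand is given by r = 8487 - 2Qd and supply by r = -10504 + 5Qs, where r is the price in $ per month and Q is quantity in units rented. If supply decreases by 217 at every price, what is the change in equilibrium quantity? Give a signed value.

ΔQ = -155

Rewriting in direct form: Qd = 4243.5 - 0.5r and Qs = 2100.8 + 0.2r.
At equilibrium Qd = Qs, so 4243.5 - 0.5r = 2100.8 + 0.2r; collecting terms, 2142.7 = 0.7r and r* = 3061.
Plugging r* into demand: Q* = 4243.5 - 0.5(3061) = 2713.
After the shift, supply is Qs = 1883.8 + 0.2r.
Re-solving, 0.7r = 2359.7 gives r = 3371 and Q = 2558.
ΔQ = 2558 - 2713 = -155.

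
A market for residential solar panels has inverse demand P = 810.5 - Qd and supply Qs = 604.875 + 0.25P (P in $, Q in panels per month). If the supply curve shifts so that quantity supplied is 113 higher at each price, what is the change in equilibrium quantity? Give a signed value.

In direct form, Qd = 810.5 - P.
At equilibrium Qd = Qs, so 810.5 - P = 604.875 + 0.25P; collecting terms, 205.625 = 1.25P and P* = 164.5.
Then Q* = 810.5 - 164.5 = 646.
After the shift, supply is Qs = 717.875 + 0.25P.
Re-solving, 1.25P = 92.625 gives P = 74.1 and Q = 736.4.
ΔQ = 736.4 - 646 = 90.4.

ΔQ = 90.4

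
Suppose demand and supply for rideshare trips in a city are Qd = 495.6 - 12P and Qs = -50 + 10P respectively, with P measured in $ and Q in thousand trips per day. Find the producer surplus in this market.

The market clears where 495.6 - 12P = -50 + 10P. Rearranging, 22P = 545.6, hence P* = 24.8.
Plugging P* into demand: Q* = 495.6 - 12(24.8) = 198.
Supply choke price (Qs = 0): P = 5. Producer surplus = ½ × (24.8 - 5) × 198 = 1960.2.

Producer surplus = 1960.2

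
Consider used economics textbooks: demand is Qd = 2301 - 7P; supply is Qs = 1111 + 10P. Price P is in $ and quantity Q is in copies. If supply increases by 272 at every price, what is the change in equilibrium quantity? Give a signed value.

ΔQ = 112

The market clears where 2301 - 7P = 1111 + 10P. Rearranging, 17P = 1190, hence P* = 70.
From the demand curve, Q* = 2301 - 7(70) = 1811.
After the shift, supply is Qs = 1383 + 10P.
New equilibrium: 918 = 17P, so P = 54 and Q = 1923.
ΔQ = 1923 - 1811 = 112.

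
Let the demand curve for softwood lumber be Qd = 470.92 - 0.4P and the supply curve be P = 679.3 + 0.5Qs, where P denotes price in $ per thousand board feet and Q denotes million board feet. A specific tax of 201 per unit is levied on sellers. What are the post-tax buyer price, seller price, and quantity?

In direct form, Qs = -1358.6 + 2P.
The tax drives a wedge P_b - P_s = 201. Substituting P_s = P_b - 201 into supply: Qs = -1760.6 + 2P_b.
Set Qd = Qs: 470.92 - 0.4P_b = -1760.6 + 2P_b, so 2231.52 = 2.4P_b and P_b = 929.8.
Then P_s = 929.8 - 201 = 728.8 and Q = 470.92 - 0.4(929.8) = 99.

P_b = 929.8, P_s = 728.8, Q = 99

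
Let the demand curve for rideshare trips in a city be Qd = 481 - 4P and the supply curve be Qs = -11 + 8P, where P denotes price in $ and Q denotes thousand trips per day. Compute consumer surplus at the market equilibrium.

Consumer surplus = 12561.125

Set Qd = Qs: 481 - 4P = -11 + 8P, so 492 = 12P and P* = 41.
Then Q* = 481 - 4(41) = 317.
Demand choke price (Qd = 0): P = 481/4 = 120.25. Consumer surplus = ½ × (120.25 - 41) × 317 = 12561.125.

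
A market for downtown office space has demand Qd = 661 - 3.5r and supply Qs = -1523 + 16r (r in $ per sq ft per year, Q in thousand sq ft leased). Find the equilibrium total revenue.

At equilibrium Qd = Qs, so 661 - 3.5r = -1523 + 16r; collecting terms, 2184 = 19.5r and r* = 112.
Plugging r* into demand: Q* = 661 - 3.5(112) = 269.
Total revenue = r* × Q* = 112 × 269 = 30128.

Total revenue = 30128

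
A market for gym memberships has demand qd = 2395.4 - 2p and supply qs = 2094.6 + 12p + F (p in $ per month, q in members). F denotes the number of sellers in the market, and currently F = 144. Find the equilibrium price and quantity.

With F = 144, supply is qs = 2238.6 + 12p.
Set qd = qs: 2395.4 - 2p = 2238.6 + 12p, so 156.8 = 14p and p* = 11.2.
From the demand curve, q* = 2395.4 - 2(11.2) = 2373.

p* = 11.2, q* = 2373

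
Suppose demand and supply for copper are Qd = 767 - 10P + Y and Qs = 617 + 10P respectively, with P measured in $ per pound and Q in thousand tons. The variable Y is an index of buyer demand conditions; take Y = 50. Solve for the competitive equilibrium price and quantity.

P* = 10, Q* = 717

With Y = 50, demand is Qd = 817 - 10P.
Set Qd = Qs: 817 - 10P = 617 + 10P, so 200 = 20P and P* = 10.
Substitute back: Q* = 817 - 10(10) = 717.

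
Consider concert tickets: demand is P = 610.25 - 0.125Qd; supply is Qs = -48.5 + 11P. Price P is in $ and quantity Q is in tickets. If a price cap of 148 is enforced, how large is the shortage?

Inverting to quantity form: Qd = 4882 - 8P.
Evaluating both curves at the ceiling price 148 gives Qd = 3698, Qs = 1579.5.
Shortage = Qd - Qs = 3698 - 1579.5 = 2118.5.

Shortage = 2118.5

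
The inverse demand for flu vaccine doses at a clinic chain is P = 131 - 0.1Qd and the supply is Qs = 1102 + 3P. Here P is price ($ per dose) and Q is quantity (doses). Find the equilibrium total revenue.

In direct form, Qd = 1310 - 10P.
Set Qd = Qs: 1310 - 10P = 1102 + 3P, so 208 = 13P and P* = 16.
Plugging P* into demand: Q* = 1310 - 10(16) = 1150.
Total revenue = P* × Q* = 16 × 1150 = 18400.

Total revenue = 18400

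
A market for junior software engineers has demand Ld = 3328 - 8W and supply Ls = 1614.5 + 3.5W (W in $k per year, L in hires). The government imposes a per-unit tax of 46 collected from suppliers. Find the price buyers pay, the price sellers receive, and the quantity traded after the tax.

W_b = 163, W_s = 117, L = 2024

With a tax of 46 on suppliers, they supply based on the net price W_s = W_b - 46, so Ls = 1453.5 + 3.5W_b.
Equate demand and the shifted supply: 3328 - 8W_b = 1453.5 + 3.5W_b, giving 11.5W_b = 1874.5, so W_b = 163.
So W_s = 117 and the quantity traded is L = 3328 - 8(163) = 2024.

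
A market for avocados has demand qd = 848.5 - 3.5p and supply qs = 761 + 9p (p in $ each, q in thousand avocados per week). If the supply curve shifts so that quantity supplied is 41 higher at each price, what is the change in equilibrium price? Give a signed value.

The market clears where 848.5 - 3.5p = 761 + 9p. Rearranging, 12.5p = 87.5, hence p* = 7.
Plugging p* into demand: q* = 848.5 - 3.5(7) = 824.
After the shift, supply is qs = 802 + 9p.
New equilibrium: 46.5 = 12.5p, so p = 3.72 and q = 835.48.
Δp = 3.72 - 7 = -3.28.

Δp = -3.28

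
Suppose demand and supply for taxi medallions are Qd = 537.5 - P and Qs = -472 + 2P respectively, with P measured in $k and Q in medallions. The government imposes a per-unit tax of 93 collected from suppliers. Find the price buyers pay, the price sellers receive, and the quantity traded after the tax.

P_b = 398.5, P_s = 305.5, Q = 139

With a tax of 93 on suppliers, they supply based on the net price P_s = P_b - 93, so Qs = -658 + 2P_b.
Equate demand and the shifted supply: 537.5 - P_b = -658 + 2P_b, giving 3P_b = 1195.5, so P_b = 398.5.
So P_s = 305.5 and the quantity traded is Q = 537.5 - 398.5 = 139.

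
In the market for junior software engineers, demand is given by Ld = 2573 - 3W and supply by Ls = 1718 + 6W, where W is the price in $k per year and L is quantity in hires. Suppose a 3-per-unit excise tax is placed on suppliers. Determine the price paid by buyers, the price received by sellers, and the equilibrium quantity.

The tax drives a wedge W_b - W_s = 3. Substituting W_s = W_b - 3 into supply: Ls = 1700 + 6W_b.
Equate demand and the shifted supply: 2573 - 3W_b = 1700 + 6W_b, giving 9W_b = 873, so W_b = 97.
Then W_s = 97 - 3 = 94 and L = 2573 - 3(97) = 2282.

W_b = 97, W_s = 94, L = 2282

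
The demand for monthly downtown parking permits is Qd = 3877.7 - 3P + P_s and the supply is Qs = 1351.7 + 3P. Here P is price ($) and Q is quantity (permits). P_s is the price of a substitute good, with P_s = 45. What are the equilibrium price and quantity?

P* = 428.5, Q* = 2637.2

With P_s = 45, demand is Qd = 3922.7 - 3P.
Equating demand and supply, 3922.7 - 3P = 1351.7 + 3P gives 6P = 2571, so P* = 428.5.
From the demand curve, Q* = 3922.7 - 3(428.5) = 2637.2.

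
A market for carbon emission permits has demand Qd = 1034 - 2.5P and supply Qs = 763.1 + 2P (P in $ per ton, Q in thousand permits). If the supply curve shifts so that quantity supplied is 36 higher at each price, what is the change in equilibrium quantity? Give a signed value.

The market clears where 1034 - 2.5P = 763.1 + 2P. Rearranging, 4.5P = 270.9, hence P* = 60.2.
Plugging P* into demand: Q* = 1034 - 2.5(60.2) = 883.5.
After the shift, supply is Qs = 799.1 + 2P.
New equilibrium: 234.9 = 4.5P, so P = 52.2 and Q = 903.5.
ΔQ = 903.5 - 883.5 = 20.

ΔQ = 20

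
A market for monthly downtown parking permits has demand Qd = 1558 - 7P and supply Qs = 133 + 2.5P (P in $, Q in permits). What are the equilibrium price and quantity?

The market clears where 1558 - 7P = 133 + 2.5P. Rearranging, 9.5P = 1425, hence P* = 150.
From the demand curve, Q* = 1558 - 7(150) = 508.

P* = 150, Q* = 508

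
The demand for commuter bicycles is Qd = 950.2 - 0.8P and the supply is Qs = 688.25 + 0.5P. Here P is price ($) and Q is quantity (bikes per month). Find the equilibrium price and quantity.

Equating demand and supply, 950.2 - 0.8P = 688.25 + 0.5P gives 1.3P = 261.95, so P* = 201.5.
From the demand curve, Q* = 950.2 - 0.8(201.5) = 789.

P* = 201.5, Q* = 789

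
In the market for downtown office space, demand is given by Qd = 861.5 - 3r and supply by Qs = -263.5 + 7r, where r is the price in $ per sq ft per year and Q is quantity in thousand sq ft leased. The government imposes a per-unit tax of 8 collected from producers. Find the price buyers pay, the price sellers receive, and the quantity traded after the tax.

r_b = 118.1, r_s = 110.1, Q = 507.2

The tax drives a wedge r_b - r_s = 8. Substituting r_s = r_b - 8 into supply: Qs = -319.5 + 7r_b.
Set Qd = Qs: 861.5 - 3r_b = -319.5 + 7r_b, so 1181 = 10r_b and r_b = 118.1.
Then r_s = 118.1 - 8 = 110.1 and Q = 861.5 - 3(118.1) = 507.2.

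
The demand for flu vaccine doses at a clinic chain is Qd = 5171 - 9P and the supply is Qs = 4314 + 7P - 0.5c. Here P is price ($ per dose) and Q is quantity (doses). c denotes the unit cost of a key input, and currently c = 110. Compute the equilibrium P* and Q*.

With c = 110, supply is Qs = 4259 + 7P.
Set Qd = Qs: 5171 - 9P = 4259 + 7P, so 912 = 16P and P* = 57.
Plugging P* into demand: Q* = 5171 - 9(57) = 4658.

P* = 57, Q* = 4658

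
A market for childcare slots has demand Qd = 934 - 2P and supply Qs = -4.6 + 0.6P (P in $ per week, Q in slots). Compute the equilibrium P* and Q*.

P* = 361, Q* = 212

Equating demand and supply, 934 - 2P = -4.6 + 0.6P gives 2.6P = 938.6, so P* = 361.
From the demand curve, Q* = 934 - 2(361) = 212.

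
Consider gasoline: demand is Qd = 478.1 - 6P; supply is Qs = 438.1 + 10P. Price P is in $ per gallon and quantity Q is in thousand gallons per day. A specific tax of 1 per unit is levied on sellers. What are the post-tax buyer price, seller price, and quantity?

Sellers keep P_s = P_b - 1 per unit, so supply in terms of the buyer price is Qs = 428.1 + 10P_b.
Equate demand and the shifted supply: 478.1 - 6P_b = 428.1 + 10P_b, giving 16P_b = 50, so P_b = 3.125.
Then P_s = 3.125 - 1 = 2.125 and Q = 478.1 - 6(3.125) = 459.35.

P_b = 3.125, P_s = 2.125, Q = 459.35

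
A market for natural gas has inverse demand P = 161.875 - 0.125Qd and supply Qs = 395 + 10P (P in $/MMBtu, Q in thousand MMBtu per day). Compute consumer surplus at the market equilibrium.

Consumer surplus = 50064.0625

Inverting to quantity form: Qd = 1295 - 8P.
At equilibrium Qd = Qs, so 1295 - 8P = 395 + 10P; collecting terms, 900 = 18P and P* = 50.
Plugging P* into demand: Q* = 1295 - 8(50) = 895.
Demand choke price (Qd = 0): P = 1295/8 = 161.875. Consumer surplus = ½ × (161.875 - 50) × 895 = 50064.0625.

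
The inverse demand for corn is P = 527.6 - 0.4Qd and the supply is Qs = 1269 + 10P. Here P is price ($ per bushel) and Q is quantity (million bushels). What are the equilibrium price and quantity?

Rewriting in direct form: Qd = 1319 - 2.5P.
At equilibrium Qd = Qs, so 1319 - 2.5P = 1269 + 10P; collecting terms, 50 = 12.5P and P* = 4.
Substitute back: Q* = 1319 - 2.5(4) = 1309.

P* = 4, Q* = 1309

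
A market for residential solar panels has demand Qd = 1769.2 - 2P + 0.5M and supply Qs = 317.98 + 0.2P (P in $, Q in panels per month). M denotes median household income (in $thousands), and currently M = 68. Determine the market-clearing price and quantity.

With M = 68, demand is Qd = 1803.2 - 2P.
Set Qd = Qs: 1803.2 - 2P = 317.98 + 0.2P, so 1485.22 = 2.2P and P* = 675.1.
From the demand curve, Q* = 1803.2 - 2(675.1) = 453.

P* = 675.1, Q* = 453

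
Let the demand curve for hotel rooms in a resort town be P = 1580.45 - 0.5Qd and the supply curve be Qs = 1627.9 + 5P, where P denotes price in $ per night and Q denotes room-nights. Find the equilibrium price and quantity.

Solving each curve for Q: Qd = 3160.9 - 2P.
Set Qd = Qs: 3160.9 - 2P = 1627.9 + 5P, so 1533 = 7P and P* = 219.
Then Q* = 3160.9 - 2(219) = 2722.9.

P* = 219, Q* = 2722.9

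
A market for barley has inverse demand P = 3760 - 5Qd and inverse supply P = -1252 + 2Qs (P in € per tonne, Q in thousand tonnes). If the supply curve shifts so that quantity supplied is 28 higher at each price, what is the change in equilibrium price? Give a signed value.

ΔP = -40

In direct form, Qd = 752 - 0.2P and Qs = 626 + 0.5P.
Equating demand and supply, 752 - 0.2P = 626 + 0.5P gives 0.7P = 126, so P* = 180.
From the demand curve, Q* = 752 - 0.2(180) = 716.
After the shift, supply is Qs = 654 + 0.5P.
The new intersection has 98 = 0.7P, i.e. P = 140, Q = 724.
ΔP = 140 - 180 = -40.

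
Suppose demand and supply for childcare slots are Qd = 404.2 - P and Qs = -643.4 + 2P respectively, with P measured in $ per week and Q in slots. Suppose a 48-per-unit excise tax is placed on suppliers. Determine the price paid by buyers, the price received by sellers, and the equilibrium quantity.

P_b = 381.2, P_s = 333.2, Q = 23

With a tax of 48 on suppliers, they supply based on the net price P_s = P_b - 48, so Qs = -739.4 + 2P_b.
Set Qd = Qs: 404.2 - P_b = -739.4 + 2P_b, so 1143.6 = 3P_b and P_b = 381.2.
Then P_s = 381.2 - 48 = 333.2 and Q = 404.2 - 381.2 = 23.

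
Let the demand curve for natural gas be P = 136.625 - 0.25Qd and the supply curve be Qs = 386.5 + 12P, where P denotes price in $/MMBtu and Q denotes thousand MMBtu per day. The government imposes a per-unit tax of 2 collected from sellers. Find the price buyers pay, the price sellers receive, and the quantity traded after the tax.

P_b = 11.5, P_s = 9.5, Q = 500.5

Inverting to quantity form: Qd = 546.5 - 4P.
Sellers keep P_s = P_b - 2 per unit, so supply in terms of the buyer price is Qs = 362.5 + 12P_b.
Set Qd = Qs: 546.5 - 4P_b = 362.5 + 12P_b, so 184 = 16P_b and P_b = 11.5.
Then P_s = 11.5 - 2 = 9.5 and Q = 546.5 - 4(11.5) = 500.5.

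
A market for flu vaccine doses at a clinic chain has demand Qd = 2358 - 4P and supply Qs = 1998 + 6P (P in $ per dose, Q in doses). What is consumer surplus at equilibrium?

At equilibrium Qd = Qs, so 2358 - 4P = 1998 + 6P; collecting terms, 360 = 10P and P* = 36.
From the demand curve, Q* = 2358 - 4(36) = 2214.
Demand choke price (Qd = 0): P = 2358/4 = 589.5. Consumer surplus = ½ × (589.5 - 36) × 2214 = 612724.5.

Consumer surplus = 612724.5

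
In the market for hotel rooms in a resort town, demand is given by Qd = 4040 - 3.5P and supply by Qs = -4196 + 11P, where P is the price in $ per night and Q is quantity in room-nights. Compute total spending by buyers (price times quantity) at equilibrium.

Total spending by buyers = 1165536

The market clears where 4040 - 3.5P = -4196 + 11P. Rearranging, 14.5P = 8236, hence P* = 568.
Plugging P* into demand: Q* = 4040 - 3.5(568) = 2052.
Total spending by buyers = P* × Q* = 568 × 2052 = 1165536.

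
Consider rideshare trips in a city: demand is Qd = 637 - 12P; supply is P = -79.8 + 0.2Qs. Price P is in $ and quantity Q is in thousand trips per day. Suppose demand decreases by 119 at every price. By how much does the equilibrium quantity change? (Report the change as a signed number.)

Solving each curve for Q: Qs = 399 + 5P.
At equilibrium Qd = Qs, so 637 - 12P = 399 + 5P; collecting terms, 238 = 17P and P* = 14.
From the demand curve, Q* = 637 - 12(14) = 469.
After the shift, demand is Qd = 518 - 12P.
Re-solving, 17P = 119 gives P = 7 and Q = 434.
ΔQ = 434 - 469 = -35.

ΔQ = -35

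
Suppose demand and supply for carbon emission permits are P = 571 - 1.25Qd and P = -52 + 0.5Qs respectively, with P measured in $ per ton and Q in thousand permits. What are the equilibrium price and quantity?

Inverting to quantity form: Qd = 456.8 - 0.8P and Qs = 104 + 2P.
Set Qd = Qs: 456.8 - 0.8P = 104 + 2P, so 352.8 = 2.8P and P* = 126.
Plugging P* into demand: Q* = 456.8 - 0.8(126) = 356.

P* = 126, Q* = 356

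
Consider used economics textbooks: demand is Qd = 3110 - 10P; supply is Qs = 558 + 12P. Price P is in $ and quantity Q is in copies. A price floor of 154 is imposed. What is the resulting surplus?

Evaluating both curves at the floor price 154 gives Qd = 1570, Qs = 2406.
Surplus = Qs - Qd = 2406 - 1570 = 836.

Surplus = 836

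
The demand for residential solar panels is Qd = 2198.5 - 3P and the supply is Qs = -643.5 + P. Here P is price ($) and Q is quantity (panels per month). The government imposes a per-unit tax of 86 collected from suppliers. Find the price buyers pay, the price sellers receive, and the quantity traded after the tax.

Suppliers keep P_s = P_b - 86 per unit, so supply in terms of the buyer price is Qs = -729.5 + P_b.
Set Qd = Qs: 2198.5 - 3P_b = -729.5 + P_b, so 2928 = 4P_b and P_b = 732.
So P_s = 646 and the quantity traded is Q = 2198.5 - 3(732) = 2.5.

P_b = 732, P_s = 646, Q = 2.5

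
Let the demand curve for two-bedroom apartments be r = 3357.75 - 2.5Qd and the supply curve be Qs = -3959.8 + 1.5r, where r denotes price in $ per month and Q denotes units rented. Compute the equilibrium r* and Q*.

Solving each curve for Q: Qd = 1343.1 - 0.4r.
At equilibrium Qd = Qs, so 1343.1 - 0.4r = -3959.8 + 1.5r; collecting terms, 5302.9 = 1.9r and r* = 2791.
Substitute back: Q* = 1343.1 - 0.4(2791) = 226.7.

r* = 2791, Q* = 226.7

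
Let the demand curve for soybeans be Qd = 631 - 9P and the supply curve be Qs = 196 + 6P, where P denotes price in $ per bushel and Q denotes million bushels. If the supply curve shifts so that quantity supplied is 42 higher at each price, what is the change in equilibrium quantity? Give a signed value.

At equilibrium Qd = Qs, so 631 - 9P = 196 + 6P; collecting terms, 435 = 15P and P* = 29.
From the demand curve, Q* = 631 - 9(29) = 370.
After the shift, supply is Qs = 238 + 6P.
Re-solving, 15P = 393 gives P = 26.2 and Q = 395.2.
ΔQ = 395.2 - 370 = 25.2.

ΔQ = 25.2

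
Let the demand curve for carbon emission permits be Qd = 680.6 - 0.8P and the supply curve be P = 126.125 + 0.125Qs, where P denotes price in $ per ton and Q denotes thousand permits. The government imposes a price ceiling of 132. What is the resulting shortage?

Inverting to quantity form: Qs = -1009 + 8P.
With P fixed at 132, quantity demanded is 575 and quantity supplied is 47.
Shortage = Qd - Qs = 575 - 47 = 528.

Shortage = 528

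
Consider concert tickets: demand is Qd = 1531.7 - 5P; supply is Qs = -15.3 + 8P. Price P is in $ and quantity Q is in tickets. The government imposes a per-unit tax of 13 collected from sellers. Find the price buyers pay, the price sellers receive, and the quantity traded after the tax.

P_b = 127, P_s = 114, Q = 896.7

Sellers keep P_s = P_b - 13 per unit, so supply in terms of the buyer price is Qs = -119.3 + 8P_b.
Equate demand and the shifted supply: 1531.7 - 5P_b = -119.3 + 8P_b, giving 13P_b = 1651, so P_b = 127.
So P_s = 114 and the quantity traded is Q = 1531.7 - 5(127) = 896.7.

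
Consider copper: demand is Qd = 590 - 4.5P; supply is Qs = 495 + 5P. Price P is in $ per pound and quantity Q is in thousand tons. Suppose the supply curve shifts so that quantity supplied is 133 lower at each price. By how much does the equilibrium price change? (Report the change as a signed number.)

ΔP = 14

Set Qd = Qs: 590 - 4.5P = 495 + 5P, so 95 = 9.5P and P* = 10.
Substitute back: Q* = 590 - 4.5(10) = 545.
After the shift, supply is Qs = 362 + 5P.
The new intersection has 228 = 9.5P, i.e. P = 24, Q = 482.
ΔP = 24 - 10 = 14.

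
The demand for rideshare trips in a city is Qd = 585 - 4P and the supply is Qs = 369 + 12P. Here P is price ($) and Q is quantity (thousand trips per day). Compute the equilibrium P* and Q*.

The market clears where 585 - 4P = 369 + 12P. Rearranging, 16P = 216, hence P* = 13.5.
Then Q* = 585 - 4(13.5) = 531.

P* = 13.5, Q* = 531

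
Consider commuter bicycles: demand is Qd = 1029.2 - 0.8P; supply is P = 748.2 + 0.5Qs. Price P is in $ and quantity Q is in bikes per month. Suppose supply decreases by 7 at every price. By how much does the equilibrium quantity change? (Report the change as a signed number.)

ΔQ = -2

Rewriting in direct form: Qs = -1496.4 + 2P.
The market clears where 1029.2 - 0.8P = -1496.4 + 2P. Rearranging, 2.8P = 2525.6, hence P* = 902.
From the demand curve, Q* = 1029.2 - 0.8(902) = 307.6.
After the shift, supply is Qs = -1503.4 + 2P.
New equilibrium: 2532.6 = 2.8P, so P = 904.5 and Q = 305.6.
ΔQ = 305.6 - 307.6 = -2.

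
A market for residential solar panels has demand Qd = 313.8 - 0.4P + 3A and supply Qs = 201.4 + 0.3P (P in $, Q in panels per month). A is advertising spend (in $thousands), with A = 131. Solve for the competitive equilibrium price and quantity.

With A = 131, demand is Qd = 706.8 - 0.4P.
Equating demand and supply, 706.8 - 0.4P = 201.4 + 0.3P gives 0.7P = 505.4, so P* = 722.
Substitute back: Q* = 706.8 - 0.4(722) = 418.

P* = 722, Q* = 418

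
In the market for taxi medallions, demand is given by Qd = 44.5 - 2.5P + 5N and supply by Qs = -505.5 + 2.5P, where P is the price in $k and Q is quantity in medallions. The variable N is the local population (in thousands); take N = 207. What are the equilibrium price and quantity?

With N = 207, demand is Qd = 1079.5 - 2.5P.
Equating demand and supply, 1079.5 - 2.5P = -505.5 + 2.5P gives 5P = 1585, so P* = 317.
Substitute back: Q* = 1079.5 - 2.5(317) = 287.

P* = 317, Q* = 287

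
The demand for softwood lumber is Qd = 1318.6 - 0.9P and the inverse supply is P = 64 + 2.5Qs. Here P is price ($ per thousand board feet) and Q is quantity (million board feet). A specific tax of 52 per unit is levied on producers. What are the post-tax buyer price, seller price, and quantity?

Inverting to quantity form: Qs = -25.6 + 0.4P.
The tax drives a wedge P_b - P_s = 52. Substituting P_s = P_b - 52 into supply: Qs = -46.4 + 0.4P_b.
Market clearing requires 1318.6 - 0.9P_b = -46.4 + 0.4P_b; hence 1365 = 1.3P_b and P_b = 1050.
So P_s = 998 and the quantity traded is Q = 1318.6 - 0.9(1050) = 373.6.

P_b = 1050, P_s = 998, Q = 373.6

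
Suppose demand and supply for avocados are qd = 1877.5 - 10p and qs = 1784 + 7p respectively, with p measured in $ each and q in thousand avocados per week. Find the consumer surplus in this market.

At equilibrium qd = qs, so 1877.5 - 10p = 1784 + 7p; collecting terms, 93.5 = 17p and p* = 5.5.
Plugging p* into demand: q* = 1877.5 - 10(5.5) = 1822.5.
Demand choke price (qd = 0): p = 1877.5/10 = 187.75. Consumer surplus = ½ × (187.75 - 5.5) × 1822.5 = 166075.3125.

Consumer surplus = 166075.3125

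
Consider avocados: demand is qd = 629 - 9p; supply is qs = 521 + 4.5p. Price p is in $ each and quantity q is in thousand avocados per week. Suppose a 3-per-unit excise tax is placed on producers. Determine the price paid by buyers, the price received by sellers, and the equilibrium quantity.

The tax drives a wedge p_b - p_s = 3. Substituting p_s = p_b - 3 into supply: qs = 507.5 + 4.5p_b.
Equate demand and the shifted supply: 629 - 9p_b = 507.5 + 4.5p_b, giving 13.5p_b = 121.5, so p_b = 9.
So p_s = 6 and the quantity traded is q = 629 - 9(9) = 548.

p_b = 9, p_s = 6, q = 548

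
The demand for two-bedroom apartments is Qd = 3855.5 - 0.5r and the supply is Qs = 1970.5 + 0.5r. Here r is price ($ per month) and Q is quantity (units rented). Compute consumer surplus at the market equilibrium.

Equating demand and supply, 3855.5 - 0.5r = 1970.5 + 0.5r gives r = 1885, so r* = 1885.
Substitute back: Q* = 3855.5 - 0.5(1885) = 2913.
Demand choke price (Qd = 0): r = 3855.5/0.5 = 7711. Consumer surplus = ½ × (7711 - 1885) × 2913 = 8485569.

Consumer surplus = 8485569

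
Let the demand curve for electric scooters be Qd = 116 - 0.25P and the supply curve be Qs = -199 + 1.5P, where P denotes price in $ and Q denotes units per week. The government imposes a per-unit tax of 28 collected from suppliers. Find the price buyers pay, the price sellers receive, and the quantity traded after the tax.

P_b = 204, P_s = 176, Q = 65

Suppliers keep P_s = P_b - 28 per unit, so supply in terms of the buyer price is Qs = -241 + 1.5P_b.
Set Qd = Qs: 116 - 0.25P_b = -241 + 1.5P_b, so 357 = 1.75P_b and P_b = 204.
So P_s = 176 and the quantity traded is Q = 116 - 0.25(204) = 65.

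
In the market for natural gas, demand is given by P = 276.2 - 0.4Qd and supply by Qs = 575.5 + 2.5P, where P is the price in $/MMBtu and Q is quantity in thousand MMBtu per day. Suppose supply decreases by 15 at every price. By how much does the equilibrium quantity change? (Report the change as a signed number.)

Rewriting in direct form: Qd = 690.5 - 2.5P.
At equilibrium Qd = Qs, so 690.5 - 2.5P = 575.5 + 2.5P; collecting terms, 115 = 5P and P* = 23.
Then Q* = 690.5 - 2.5(23) = 633.
After the shift, supply is Qs = 560.5 + 2.5P.
The new intersection has 130 = 5P, i.e. P = 26, Q = 625.5.
ΔQ = 625.5 - 633 = -7.5.

ΔQ = -7.5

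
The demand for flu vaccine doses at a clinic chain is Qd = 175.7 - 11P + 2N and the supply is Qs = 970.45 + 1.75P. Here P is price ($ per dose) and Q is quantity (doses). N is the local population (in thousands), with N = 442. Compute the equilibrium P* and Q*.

P* = 7, Q* = 982.7

With N = 442, demand is Qd = 1059.7 - 11P.
The market clears where 1059.7 - 11P = 970.45 + 1.75P. Rearranging, 12.75P = 89.25, hence P* = 7.
Plugging P* into demand: Q* = 1059.7 - 11(7) = 982.7.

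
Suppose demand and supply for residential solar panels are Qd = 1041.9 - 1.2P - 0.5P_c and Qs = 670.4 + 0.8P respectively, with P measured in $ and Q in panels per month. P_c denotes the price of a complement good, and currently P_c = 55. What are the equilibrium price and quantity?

With P_c = 55, demand is Qd = 1014.4 - 1.2P.
At equilibrium Qd = Qs, so 1014.4 - 1.2P = 670.4 + 0.8P; collecting terms, 344 = 2P and P* = 172.
From the demand curve, Q* = 1014.4 - 1.2(172) = 808.

P* = 172, Q* = 808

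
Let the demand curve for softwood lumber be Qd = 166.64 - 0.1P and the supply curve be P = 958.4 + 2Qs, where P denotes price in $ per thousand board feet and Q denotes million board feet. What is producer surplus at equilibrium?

Inverting to quantity form: Qs = -479.2 + 0.5P.
Set Qd = Qs: 166.64 - 0.1P = -479.2 + 0.5P, so 645.84 = 0.6P and P* = 1076.4.
Then Q* = 166.64 - 0.1(1076.4) = 59.
Supply choke price (Qs = 0): P = 958.4. Producer surplus = ½ × (1076.4 - 958.4) × 59 = 3481.

Producer surplus = 3481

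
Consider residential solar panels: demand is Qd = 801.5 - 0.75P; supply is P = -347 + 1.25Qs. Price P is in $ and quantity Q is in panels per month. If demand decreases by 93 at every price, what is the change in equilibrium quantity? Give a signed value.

Inverting to quantity form: Qs = 277.6 + 0.8P.
Equating demand and supply, 801.5 - 0.75P = 277.6 + 0.8P gives 1.55P = 523.9, so P* = 338.
Substitute back: Q* = 801.5 - 0.75(338) = 548.
After the shift, demand is Qd = 708.5 - 0.75P.
Re-solving, 1.55P = 430.9 gives P = 278 and Q = 500.
ΔQ = 500 - 548 = -48.

ΔQ = -48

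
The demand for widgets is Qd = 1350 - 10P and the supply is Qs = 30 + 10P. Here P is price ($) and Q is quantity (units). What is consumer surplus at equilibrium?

Equating demand and supply, 1350 - 10P = 30 + 10P gives 20P = 1320, so P* = 66.
Then Q* = 1350 - 10(66) = 690.
Demand choke price (Qd = 0): P = 1350/10 = 135. Consumer surplus = ½ × (135 - 66) × 690 = 23805.

Consumer surplus = 23805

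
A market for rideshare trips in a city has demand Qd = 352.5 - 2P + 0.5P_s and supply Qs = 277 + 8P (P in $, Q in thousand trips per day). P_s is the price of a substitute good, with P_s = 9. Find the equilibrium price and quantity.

With P_s = 9, demand is Qd = 357 - 2P.
The market clears where 357 - 2P = 277 + 8P. Rearranging, 10P = 80, hence P* = 8.
Then Q* = 357 - 2(8) = 341.

P* = 8, Q* = 341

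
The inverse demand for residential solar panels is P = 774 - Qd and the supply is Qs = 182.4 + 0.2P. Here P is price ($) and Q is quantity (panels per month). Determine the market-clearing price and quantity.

In direct form, Qd = 774 - P.
At equilibrium Qd = Qs, so 774 - P = 182.4 + 0.2P; collecting terms, 591.6 = 1.2P and P* = 493.
Then Q* = 774 - 493 = 281.

P* = 493, Q* = 281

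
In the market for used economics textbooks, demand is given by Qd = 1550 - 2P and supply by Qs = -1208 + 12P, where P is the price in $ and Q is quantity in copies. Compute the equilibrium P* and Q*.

P* = 197, Q* = 1156

Set Qd = Qs: 1550 - 2P = -1208 + 12P, so 2758 = 14P and P* = 197.
Plugging P* into demand: Q* = 1550 - 2(197) = 1156.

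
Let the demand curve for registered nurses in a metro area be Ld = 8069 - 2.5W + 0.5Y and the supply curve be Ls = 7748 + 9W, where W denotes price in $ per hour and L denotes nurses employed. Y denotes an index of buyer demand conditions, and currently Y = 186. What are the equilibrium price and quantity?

W* = 36, L* = 8072

With Y = 186, demand is Ld = 8162 - 2.5W.
Equating demand and supply, 8162 - 2.5W = 7748 + 9W gives 11.5W = 414, so W* = 36.
Plugging W* into demand: L* = 8162 - 2.5(36) = 8072.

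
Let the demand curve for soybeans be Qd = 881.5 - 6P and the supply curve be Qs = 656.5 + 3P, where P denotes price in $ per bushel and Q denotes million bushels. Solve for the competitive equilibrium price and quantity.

P* = 25, Q* = 731.5

The market clears where 881.5 - 6P = 656.5 + 3P. Rearranging, 9P = 225, hence P* = 25.
Plugging P* into demand: Q* = 881.5 - 6(25) = 731.5.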